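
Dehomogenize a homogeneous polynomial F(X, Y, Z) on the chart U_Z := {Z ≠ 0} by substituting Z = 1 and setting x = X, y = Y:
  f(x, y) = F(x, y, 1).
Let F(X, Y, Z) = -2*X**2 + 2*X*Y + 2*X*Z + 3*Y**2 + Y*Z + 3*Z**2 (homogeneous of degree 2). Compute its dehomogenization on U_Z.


f(x, y) = -2*x**2 + 2*x*y + 2*x + 3*y**2 + y + 3

On U_Z we set Z = 1. Each monomial c·X^i·Y^j·Z^k in F becomes c·x^i·y^j·1^k = c·x^i·y^j.
Substituting Z = 1: F(X, Y, 1) = -2*x**2 + 2*x*y + 2*x + 3*y**2 + y + 3.
Note: deg(f) ≤ deg(F) = 2; strict inequality happens when F is divisible by Z (lost terms).


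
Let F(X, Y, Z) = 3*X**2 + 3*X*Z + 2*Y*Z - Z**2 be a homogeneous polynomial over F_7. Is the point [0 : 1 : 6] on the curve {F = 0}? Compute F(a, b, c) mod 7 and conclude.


F(0,1,6) ≡ 4 (mod 7); P is NOT on the curve.

Evaluate F(0, 1, 6) term-by-term (mod 7).
  3*X**2 ↦ 3·0·1·1 = 0
  3*X*Z ↦ 3·0·1·6 = 0
  2*Y*Z ↦ 2·1·1·6 = 12
  -Z**2 ↦ -1·1·1·36 = -36
Sum: F(0, 1, 6) = (0) + (0) + (12) + (-36) = -24.
Reducing mod 7: -24 ≡ 4 (mod 7).
Since F(a, b, c) ≡ 4 ≠ 0 (mod 7), P does NOT lie on the curve.


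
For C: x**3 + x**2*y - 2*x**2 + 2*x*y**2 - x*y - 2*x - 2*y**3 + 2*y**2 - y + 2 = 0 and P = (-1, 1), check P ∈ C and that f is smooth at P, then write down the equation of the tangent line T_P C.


Tangent line at P: 4*x - 5*y + 9 = 0.

Step 1: f(-1, 1) = 0, so P lies on C.
Step 2: partial derivatives
  f_x(x, y) = 3*x**2 + 2*x*y - 4*x + 2*y**2 - y - 2, f_y(x, y) = x**2 + 4*x*y - x - 6*y**2 + 4*y - 1.
  f_x(P) = 4, f_y(P) = -5 (gradient nonzero, so P is smooth).
Step 3: tangent line at P: 4·(x − -1) + -5·(y − 1) = 0.
Expanding: 4*x - 5*y + 9 = 0.


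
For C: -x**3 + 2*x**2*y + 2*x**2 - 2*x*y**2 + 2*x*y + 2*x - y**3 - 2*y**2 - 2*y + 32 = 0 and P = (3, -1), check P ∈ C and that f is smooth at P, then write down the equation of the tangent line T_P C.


Tangent line at P: -29*x + 35*y + 122 = 0.

Step 1: f(3, -1) = 0, so P lies on C.
Step 2: partial derivatives
  f_x(x, y) = -3*x**2 + 4*x*y + 4*x - 2*y**2 + 2*y + 2, f_y(x, y) = 2*x**2 - 4*x*y + 2*x - 3*y**2 - 4*y - 2.
  f_x(P) = -29, f_y(P) = 35 (gradient nonzero, so P is smooth).
Step 3: tangent line at P: -29·(x − 3) + 35·(y − -1) = 0.
Expanding: -29*x + 35*y + 122 = 0.


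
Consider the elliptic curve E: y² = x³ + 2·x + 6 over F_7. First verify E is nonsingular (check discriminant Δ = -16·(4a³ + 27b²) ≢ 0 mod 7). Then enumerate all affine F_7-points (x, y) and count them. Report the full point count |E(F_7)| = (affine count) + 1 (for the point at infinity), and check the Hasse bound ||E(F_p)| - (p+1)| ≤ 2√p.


Affine points = {(1, 3), (1, 4), (2, 2), (2, 5), (3, 2), (3, 5), (4, 1), (4, 6), (5, 1), (5, 6)}; affine count = 10; |E(F_7)| = 11.

Discriminant check: Δ ∝ 4a³ + 27b² = 4·2³ + 27·6² = 4·8 + 27·36 ≡ 3 (mod 7). Nonzero ⇒ E is nonsingular.
For each x ∈ F_7, compute rhs = x³ + 2·x + 6 mod 7, then count y ∈ F_7 with y² ≡ rhs.
  x = 0: rhs = 6, matching y values: none (0 points).
  x = 1: rhs = 2, matching y values: 3, 4 (2 points).
  x = 2: rhs = 4, matching y values: 2, 5 (2 points).
  x = 3: rhs = 4, matching y values: 2, 5 (2 points).
  x = 4: rhs = 1, matching y values: 1, 6 (2 points).
  x = 5: rhs = 1, matching y values: 1, 6 (2 points).
  x = 6: rhs = 3, matching y values: none (0 points).
Total affine count: 10.
Full point count |E(F_7)| = 10 + 1 = 11.
Hasse bound: |11 − (7+1)| = |3| = 3 ≤ 2√7 ≈ 5.2915 ✓.


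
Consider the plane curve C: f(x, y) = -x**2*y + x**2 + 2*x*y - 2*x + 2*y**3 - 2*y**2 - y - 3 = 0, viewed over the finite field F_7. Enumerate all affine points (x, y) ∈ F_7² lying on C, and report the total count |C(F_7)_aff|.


Affine F_7-points: {(1, 5), (3, 0), (3, 2), (3, 6), (4, 3), (5, 3), (6, 0), (6, 2), (6, 6)}; count = 9.

For each of the 49 pairs (x, y) ∈ F_7², evaluate f(x, y) mod 7. Record the zeros.
  x = 0: [0↦4, 1↦3, 2↦3, 3↦2, 4↦5, 5↦3, 6↦1]  zeros at y ∈ ∅
  x = 1: [0↦3, 1↦3, 2↦4, 3↦4, 4↦1, 5↦0, 6↦6]  zeros at y ∈ {5}
  x = 2: [0↦4, 1↦3, 2↦3, 3↦2, 4↦5, 5↦3, 6↦1]  zeros at y ∈ ∅
  x = 3: [0↦0, 1↦3, 2↦0, 3↦3, 4↦3, 5↦5, 6↦0]  zeros at y ∈ {0, 2, 6}
  x = 4: [0↦5, 1↦3, 2↦2, 3↦0, 4↦2, 5↦6, 6↦3]  zeros at y ∈ {3}
  x = 5: [0↦5, 1↦3, 2↦2, 3↦0, 4↦2, 5↦6, 6↦3]  zeros at y ∈ {3}
  x = 6: [0↦0, 1↦3, 2↦0, 3↦3, 4↦3, 5↦5, 6↦0]  zeros at y ∈ {0, 2, 6}
Collecting zeros: affine points = {(1, 5), (3, 0), (3, 2), (3, 6), (4, 3), (5, 3), (6, 0), (6, 2), (6, 6)}.
Total count |C(F_7)_aff| = 9.


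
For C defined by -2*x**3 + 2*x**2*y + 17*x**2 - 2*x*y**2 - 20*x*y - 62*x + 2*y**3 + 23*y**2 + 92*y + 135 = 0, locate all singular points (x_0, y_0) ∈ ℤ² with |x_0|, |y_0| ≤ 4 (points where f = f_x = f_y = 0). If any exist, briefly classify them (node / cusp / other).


Singular points: {(2, -3)}; classification: node.

Compute partial derivatives:
  f_x = -6*x**2 + 4*x*y + 34*x - 2*y**2 - 20*y - 62.
  f_y = 2*x**2 - 4*x*y - 20*x + 6*y**2 + 46*y + 92.
Scan x_0 ∈ {−4, ..., 4}. For each x_0, f_y(x_0, y) is a polynomial in y; find its integer roots y ∈ {−4, ..., 4}, then test f_x and f at those candidates.
  x = -4: f_y(-4, y) = 6*y**2 + 62*y + 204; no integer root y with |y| ≤ 4.
  x = -3: f_y(-3, y) = 6*y**2 + 58*y + 170; no integer root y with |y| ≤ 4.
  x = -2: f_y(-2, y) = 6*y**2 + 54*y + 140; no integer root y with |y| ≤ 4.
  x = -1: f_y(-1, y) = 6*y**2 + 50*y + 114; no integer root y with |y| ≤ 4.
  x = 0: f_y(0, y) = 6*y**2 + 46*y + 92; no integer root y with |y| ≤ 4.
  x = 1: f_y(1, y) = 6*y**2 + 42*y + 74; no integer root y with |y| ≤ 4.
  x = 2: f_y(2, y) = 6*y**2 + 38*y + 60; vanishes at y ∈ {-3}. (2, -3): f_x = 0, f = 0 — SINGULAR.
  x = 3: f_y(3, y) = 6*y**2 + 34*y + 50; no integer root y with |y| ≤ 4.
  x = 4: f_y(4, y) = 6*y**2 + 30*y + 44; no integer root y with |y| ≤ 4.
Only singular point on the grid: (2, -3).
Classify: substitute x = 2 + u, y = -3 + v and expand: f = -2*u**3 + 2*u**2*v - u**2 - 2*u*v**2 + 2*v**3 + v**2.
No constant or linear terms (consistent with a singular point). Quadratic part: -u**2 + v**2. Cubic part: -2*u**3 + 2*u**2*v - 2*u*v**2 + 2*v**3.
The quadratic part v**2 - u**2 = (v − u)(v + u) splits into two distinct linear factors, so there are two distinct tangent lines y − -3 = ±(x − 2) — this is a node (ordinary double point).
Classification: node.


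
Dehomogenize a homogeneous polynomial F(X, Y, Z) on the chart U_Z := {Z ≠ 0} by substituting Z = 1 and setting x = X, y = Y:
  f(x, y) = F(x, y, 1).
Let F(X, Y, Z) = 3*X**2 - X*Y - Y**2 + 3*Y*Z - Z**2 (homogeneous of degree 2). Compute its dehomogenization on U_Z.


f(x, y) = 3*x**2 - x*y - y**2 + 3*y - 1

On U_Z we set Z = 1. Each monomial c·X^i·Y^j·Z^k in F becomes c·x^i·y^j·1^k = c·x^i·y^j.
Substituting Z = 1: F(X, Y, 1) = 3*x**2 - x*y - y**2 + 3*y - 1.
Note: deg(f) ≤ deg(F) = 2; strict inequality happens when F is divisible by Z (lost terms).


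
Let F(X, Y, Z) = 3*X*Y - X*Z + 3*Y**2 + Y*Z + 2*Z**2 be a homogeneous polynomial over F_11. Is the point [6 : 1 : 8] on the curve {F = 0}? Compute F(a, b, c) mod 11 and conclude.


F(6,1,8) ≡ 10 (mod 11); P is NOT on the curve.

Evaluate F(6, 1, 8) term-by-term (mod 11).
  3*X*Y ↦ 3·6·1·1 = 18
  -X*Z ↦ -1·6·1·8 = -48
  3*Y**2 ↦ 3·1·1·1 = 3
  Y*Z ↦ 1·1·1·8 = 8
  2*Z**2 ↦ 2·1·1·64 = 128
Sum: F(6, 1, 8) = (18) + (-48) + (3) + (8) + (128) = 109.
Reducing mod 11: 109 ≡ 10 (mod 11).
Since F(a, b, c) ≡ 10 ≠ 0 (mod 11), P does NOT lie on the curve.


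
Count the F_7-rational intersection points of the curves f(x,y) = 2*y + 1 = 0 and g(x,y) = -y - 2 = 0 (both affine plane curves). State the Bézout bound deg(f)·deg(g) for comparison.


Common zeros: ∅; count = 0; Bézout bound = 1.

deg(f) = 1, deg(g) = 1, so Bézout bound = 1.
Scan x ∈ F_7. For each x, list the y ∈ F_7 with f(x, y) ≡ 0 and those with g(x, y) ≡ 0 (mod 7); the common zeros in that column are the intersection.
  x = 0: f ≡ 0 at y ∈ {3}; g ≡ 0 at y ∈ {5}; common: ∅.
  x = 1: f ≡ 0 at y ∈ {3}; g ≡ 0 at y ∈ {5}; common: ∅.
  x = 2: f ≡ 0 at y ∈ {3}; g ≡ 0 at y ∈ {5}; common: ∅.
  x = 3: f ≡ 0 at y ∈ {3}; g ≡ 0 at y ∈ {5}; common: ∅.
  x = 4: f ≡ 0 at y ∈ {3}; g ≡ 0 at y ∈ {5}; common: ∅.
  x = 5: f ≡ 0 at y ∈ {3}; g ≡ 0 at y ∈ {5}; common: ∅.
  x = 6: f ≡ 0 at y ∈ {3}; g ≡ 0 at y ∈ {5}; common: ∅.
Collecting: common zeros = ∅, so the count is 0.
Comparison with the Bézout bound: 0 ≤ 1 = deg(f)·deg(g), as expected for curves with no common component (the affine F_7-count falls short of the bound because intersections may lie at infinity, over extension fields, or carry multiplicity).


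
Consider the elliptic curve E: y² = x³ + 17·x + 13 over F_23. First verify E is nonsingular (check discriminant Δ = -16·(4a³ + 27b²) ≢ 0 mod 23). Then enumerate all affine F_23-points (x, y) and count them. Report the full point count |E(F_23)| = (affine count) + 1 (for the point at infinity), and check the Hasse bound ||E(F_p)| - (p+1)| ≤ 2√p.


Affine points = {(0, 6), (0, 17), (1, 10), (1, 13), (2, 3), (2, 20), (5, 4), (5, 19), (6, 3), (6, 20), (11, 6), (11, 17), (12, 6), (12, 17), (13, 4), (13, 19), (15, 3), (15, 20), (20, 2), (20, 21), (22, 8), (22, 15)}; affine count = 22; |E(F_23)| = 23.

Discriminant check: Δ ∝ 4a³ + 27b² = 4·17³ + 27·13² = 4·4913 + 27·169 ≡ 19 (mod 23). Nonzero ⇒ E is nonsingular.
For each x ∈ F_23, compute rhs = x³ + 17·x + 13 mod 23, then count y ∈ F_23 with y² ≡ rhs.
  x = 0: rhs = 13, matching y values: 6, 17 (2 points).
  x = 1: rhs = 8, matching y values: 10, 13 (2 points).
  x = 2: rhs = 9, matching y values: 3, 20 (2 points).
  x = 3: rhs = 22, matching y values: none (0 points).
  x = 4: rhs = 7, matching y values: none (0 points).
  x = 5: rhs = 16, matching y values: 4, 19 (2 points).
  x = 6: rhs = 9, matching y values: 3, 20 (2 points).
  x = 7: rhs = 15, matching y values: none (0 points).
  x = 8: rhs = 17, matching y values: none (0 points).
  x = 9: rhs = 21, matching y values: none (0 points).
  x = 10: rhs = 10, matching y values: none (0 points).
  x = 11: rhs = 13, matching y values: 6, 17 (2 points).
  x = 12: rhs = 13, matching y values: 6, 17 (2 points).
  x = 13: rhs = 16, matching y values: 4, 19 (2 points).
  x = 14: rhs = 5, matching y values: none (0 points).
  x = 15: rhs = 9, matching y values: 3, 20 (2 points).
  x = 16: rhs = 11, matching y values: none (0 points).
  x = 17: rhs = 17, matching y values: none (0 points).
  x = 18: rhs = 10, matching y values: none (0 points).
  x = 19: rhs = 19, matching y values: none (0 points).
  x = 20: rhs = 4, matching y values: 2, 21 (2 points).
  x = 21: rhs = 17, matching y values: none (0 points).
  x = 22: rhs = 18, matching y values: 8, 15 (2 points).
Total affine count: 22.
Full point count |E(F_23)| = 22 + 1 = 23.
Hasse bound: |23 − (23+1)| = |-1| = 1 ≤ 2√23 ≈ 9.5917 ✓.


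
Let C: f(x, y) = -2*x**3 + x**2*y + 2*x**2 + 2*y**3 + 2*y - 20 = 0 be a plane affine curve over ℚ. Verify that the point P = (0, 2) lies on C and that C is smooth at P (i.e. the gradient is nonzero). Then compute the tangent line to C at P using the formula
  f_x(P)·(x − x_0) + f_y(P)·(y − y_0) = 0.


Tangent line at P: 26*y - 52 = 0.

Step 1: f(0, 2) = 0, so P lies on C.
Step 2: partial derivatives
  f_x(x, y) = -6*x**2 + 2*x*y + 4*x, f_y(x, y) = x**2 + 6*y**2 + 2.
  f_x(P) = 0, f_y(P) = 26 (gradient nonzero, so P is smooth).
Step 3: tangent line at P: 0·(x − 0) + 26·(y − 2) = 0.
Expanding: 26*y - 52 = 0.


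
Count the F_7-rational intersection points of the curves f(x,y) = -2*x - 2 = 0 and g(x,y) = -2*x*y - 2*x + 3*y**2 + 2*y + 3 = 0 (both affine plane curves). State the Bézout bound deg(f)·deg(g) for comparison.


Common zeros: ∅; count = 0; Bézout bound = 2.

deg(f) = 1, deg(g) = 2, so Bézout bound = 2.
Scan x ∈ F_7. For each x, list the y ∈ F_7 with f(x, y) ≡ 0 and those with g(x, y) ≡ 0 (mod 7); the common zeros in that column are the intersection.
  x = 0: f ≡ 0 at y ∈ ∅; g ≡ 0 at y ∈ ∅; common: ∅.
  x = 1: f ≡ 0 at y ∈ ∅; g ≡ 0 at y ∈ {3, 4}; common: ∅.
  x = 2: f ≡ 0 at y ∈ ∅; g ≡ 0 at y ∈ {1, 2}; common: ∅.
  x = 3: f ≡ 0 at y ∈ ∅; g ≡ 0 at y ∈ ∅; common: ∅.
  x = 4: f ≡ 0 at y ∈ ∅; g ≡ 0 at y ∈ ∅; common: ∅.
  x = 5: f ≡ 0 at y ∈ ∅; g ≡ 0 at y ∈ {0, 5}; common: ∅.
  x = 6: f ≡ 0 at y ∈ {0, 1, 2, 3, 4, 5, 6}; g ≡ 0 at y ∈ ∅; common: ∅.
Collecting: common zeros = ∅, so the count is 0.
Comparison with the Bézout bound: 0 ≤ 2 = deg(f)·deg(g), as expected for curves with no common component (the affine F_7-count falls short of the bound because intersections may lie at infinity, over extension fields, or carry multiplicity).


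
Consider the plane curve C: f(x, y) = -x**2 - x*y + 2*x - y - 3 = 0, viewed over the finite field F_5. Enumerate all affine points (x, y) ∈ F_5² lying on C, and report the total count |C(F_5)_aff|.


Affine F_5-points: {(0, 2), (1, 4), (2, 4), (3, 1)}; count = 4.

For each of the 25 pairs (x, y) ∈ F_5², evaluate f(x, y) mod 5. Record the zeros.
  x = 0: [0↦2, 1↦1, 2↦0, 3↦4, 4↦3]  zeros at y ∈ {2}
  x = 1: [0↦3, 1↦1, 2↦4, 3↦2, 4↦0]  zeros at y ∈ {4}
  x = 2: [0↦2, 1↦4, 2↦1, 3↦3, 4↦0]  zeros at y ∈ {4}
  x = 3: [0↦4, 1↦0, 2↦1, 3↦2, 4↦3]  zeros at y ∈ {1}
  x = 4: [0↦4, 1↦4, 2↦4, 3↦4, 4↦4]  zeros at y ∈ ∅
Collecting zeros: affine points = {(0, 2), (1, 4), (2, 4), (3, 1)}.
Total count |C(F_5)_aff| = 4.


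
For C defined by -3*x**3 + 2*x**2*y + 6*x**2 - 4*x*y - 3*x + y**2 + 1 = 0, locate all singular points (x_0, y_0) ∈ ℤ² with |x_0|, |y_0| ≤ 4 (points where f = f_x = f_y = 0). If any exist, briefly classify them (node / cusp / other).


Singular points: {(1, 1)}; classification: node.

Compute partial derivatives:
  f_x = -9*x**2 + 4*x*y + 12*x - 4*y - 3.
  f_y = 2*x**2 - 4*x + 2*y.
Scan x_0 ∈ {−4, ..., 4}. For each x_0, f_y(x_0, y) is a polynomial in y; find its integer roots y ∈ {−4, ..., 4}, then test f_x and f at those candidates.
  x = -4: f_y(-4, y) = 2*y + 48; no integer root y with |y| ≤ 4.
  x = -3: f_y(-3, y) = 2*y + 30; no integer root y with |y| ≤ 4.
  x = -2: f_y(-2, y) = 2*y + 16; no integer root y with |y| ≤ 4.
  x = -1: f_y(-1, y) = 2*y + 6; vanishes at y ∈ {-3}. (-1, -3): f_x = 0 but f = 4 ≠ 0.
  x = 0: f_y(0, y) = 2*y; vanishes at y ∈ {0}. (0, 0): f_x = -3 ≠ 0.
  x = 1: f_y(1, y) = 2*y - 2; vanishes at y ∈ {1}. (1, 1): f_x = 0, f = 0 — SINGULAR.
  x = 2: f_y(2, y) = 2*y; vanishes at y ∈ {0}. (2, 0): f_x = -15 ≠ 0.
  x = 3: f_y(3, y) = 2*y + 6; vanishes at y ∈ {-3}. (3, -3): f_x = -72 ≠ 0.
  x = 4: f_y(4, y) = 2*y + 16; no integer root y with |y| ≤ 4.
Only singular point on the grid: (1, 1).
Classify: substitute x = 1 + u, y = 1 + v and expand: f = -3*u**3 + 2*u**2*v - u**2 + v**2.
No constant or linear terms (consistent with a singular point). Quadratic part: -u**2 + v**2. Cubic part: -3*u**3 + 2*u**2*v.
The quadratic part v**2 - u**2 = (v − u)(v + u) splits into two distinct linear factors, so there are two distinct tangent lines y − 1 = ±(x − 1) — this is a node (ordinary double point).
Classification: node.


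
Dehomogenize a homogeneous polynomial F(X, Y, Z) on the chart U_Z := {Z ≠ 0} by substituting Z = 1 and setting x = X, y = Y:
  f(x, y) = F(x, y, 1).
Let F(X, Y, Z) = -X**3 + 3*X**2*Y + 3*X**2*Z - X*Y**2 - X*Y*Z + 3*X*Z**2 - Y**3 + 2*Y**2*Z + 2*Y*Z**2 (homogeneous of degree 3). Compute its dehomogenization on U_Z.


f(x, y) = -x**3 + 3*x**2*y + 3*x**2 - x*y**2 - x*y + 3*x - y**3 + 2*y**2 + 2*y

On U_Z we set Z = 1. Each monomial c·X^i·Y^j·Z^k in F becomes c·x^i·y^j·1^k = c·x^i·y^j.
Substituting Z = 1: F(X, Y, 1) = -x**3 + 3*x**2*y + 3*x**2 - x*y**2 - x*y + 3*x - y**3 + 2*y**2 + 2*y.
Note: deg(f) ≤ deg(F) = 3; strict inequality happens when F is divisible by Z (lost terms).


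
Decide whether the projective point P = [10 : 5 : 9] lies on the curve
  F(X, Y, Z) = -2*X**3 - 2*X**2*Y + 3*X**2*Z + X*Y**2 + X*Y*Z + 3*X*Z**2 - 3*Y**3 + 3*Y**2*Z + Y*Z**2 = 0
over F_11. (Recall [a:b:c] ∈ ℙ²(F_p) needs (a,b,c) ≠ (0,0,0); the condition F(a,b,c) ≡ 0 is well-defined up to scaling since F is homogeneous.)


F(10,5,9) ≡ 4 (mod 11); P is NOT on the curve.

Evaluate F(10, 5, 9) term-by-term (mod 11).
  -2*X**3 ↦ -2·1000·1·1 = -2000
  -2*X**2*Y ↦ -2·100·5·1 = -1000
  3*X**2*Z ↦ 3·100·1·9 = 2700
  X*Y**2 ↦ 1·10·25·1 = 250
  X*Y*Z ↦ 1·10·5·9 = 450
  3*X*Z**2 ↦ 3·10·1·81 = 2430
  -3*Y**3 ↦ -3·1·125·1 = -375
  3*Y**2*Z ↦ 3·1·25·9 = 675
  Y*Z**2 ↦ 1·1·5·81 = 405
Sum: F(10, 5, 9) = (-2000) + (-1000) + (2700) + (250) + (450) + (2430) + (-375) + (675) + (405) = 3535.
Reducing mod 11: 3535 ≡ 4 (mod 11).
Since F(a, b, c) ≡ 4 ≠ 0 (mod 11), P does NOT lie on the curve.


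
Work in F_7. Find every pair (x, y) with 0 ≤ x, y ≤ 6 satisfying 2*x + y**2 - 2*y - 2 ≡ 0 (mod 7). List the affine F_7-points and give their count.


Affine F_7-points: {(1, 0), (1, 2), (3, 3), (3, 6), (4, 4), (4, 5), (5, 1)}; count = 7.

For each of the 49 pairs (x, y) ∈ F_7², evaluate f(x, y) mod 7. Record the zeros.
  x = 0: [0↦5, 1↦4, 2↦5, 3↦1, 4↦6, 5↦6, 6↦1]  zeros at y ∈ ∅
  x = 1: [0↦0, 1↦6, 2↦0, 3↦3, 4↦1, 5↦1, 6↦3]  zeros at y ∈ {0, 2}
  x = 2: [0↦2, 1↦1, 2↦2, 3↦5, 4↦3, 5↦3, 6↦5]  zeros at y ∈ ∅
  x = 3: [0↦4, 1↦3, 2↦4, 3↦0, 4↦5, 5↦5, 6↦0]  zeros at y ∈ {3, 6}
  x = 4: [0↦6, 1↦5, 2↦6, 3↦2, 4↦0, 5↦0, 6↦2]  zeros at y ∈ {4, 5}
  x = 5: [0↦1, 1↦0, 2↦1, 3↦4, 4↦2, 5↦2, 6↦4]  zeros at y ∈ {1}
  x = 6: [0↦3, 1↦2, 2↦3, 3↦6, 4↦4, 5↦4, 6↦6]  zeros at y ∈ ∅
Collecting zeros: affine points = {(1, 0), (1, 2), (3, 3), (3, 6), (4, 4), (4, 5), (5, 1)}.
Total count |C(F_7)_aff| = 7.


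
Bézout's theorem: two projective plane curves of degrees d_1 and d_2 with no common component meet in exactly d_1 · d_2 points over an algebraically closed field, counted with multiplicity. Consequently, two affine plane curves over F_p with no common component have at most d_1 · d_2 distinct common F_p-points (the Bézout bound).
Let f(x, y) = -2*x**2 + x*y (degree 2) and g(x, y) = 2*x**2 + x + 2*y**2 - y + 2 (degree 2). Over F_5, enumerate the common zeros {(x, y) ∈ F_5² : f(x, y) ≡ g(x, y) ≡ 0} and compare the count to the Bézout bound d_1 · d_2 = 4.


Common zeros: {(0, 4), (2, 4)}; count = 2; Bézout bound = 4.

deg(f) = 2, deg(g) = 2, so Bézout bound = 4.
Scan x ∈ F_5. For each x, list the y ∈ F_5 with f(x, y) ≡ 0 and those with g(x, y) ≡ 0 (mod 5); the common zeros in that column are the intersection.
  x = 0: f ≡ 0 at y ∈ {0, 1, 2, 3, 4}; g ≡ 0 at y ∈ {4}; common: {4}.
  x = 1: f ≡ 0 at y ∈ {2}; g ≡ 0 at y ∈ {0, 3}; common: ∅.
  x = 2: f ≡ 0 at y ∈ {4}; g ≡ 0 at y ∈ {4}; common: {4}.
  x = 3: f ≡ 0 at y ∈ {1}; g ≡ 0 at y ∈ ∅; common: ∅.
  x = 4: f ≡ 0 at y ∈ {3}; g ≡ 0 at y ∈ ∅; common: ∅.
Collecting: common zeros = {(0, 4), (2, 4)}, so the count is 2.
Comparison with the Bézout bound: 2 ≤ 4 = deg(f)·deg(g), as expected for curves with no common component (the affine F_5-count falls short of the bound because intersections may lie at infinity, over extension fields, or carry multiplicity).


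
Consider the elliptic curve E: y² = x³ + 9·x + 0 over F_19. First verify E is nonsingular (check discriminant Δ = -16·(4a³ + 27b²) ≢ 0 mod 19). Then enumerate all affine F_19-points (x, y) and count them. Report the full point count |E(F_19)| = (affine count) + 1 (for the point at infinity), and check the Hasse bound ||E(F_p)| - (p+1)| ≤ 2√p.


Affine points = {(0, 0), (2, 8), (2, 11), (3, 4), (3, 15), (4, 9), (4, 10), (6, 2), (6, 17), (7, 8), (7, 11), (10, 8), (10, 11), (11, 9), (11, 10), (14, 1), (14, 18), (18, 3), (18, 16)}; affine count = 19; |E(F_19)| = 20.

Discriminant check: Δ ∝ 4a³ + 27b² = 4·9³ + 27·0² = 4·729 + 27·0 ≡ 9 (mod 19). Nonzero ⇒ E is nonsingular.
For each x ∈ F_19, compute rhs = x³ + 9·x + 0 mod 19, then count y ∈ F_19 with y² ≡ rhs.
  x = 0: rhs = 0, matching y values: 0 (1 points).
  x = 1: rhs = 10, matching y values: none (0 points).
  x = 2: rhs = 7, matching y values: 8, 11 (2 points).
  x = 3: rhs = 16, matching y values: 4, 15 (2 points).
  x = 4: rhs = 5, matching y values: 9, 10 (2 points).
  x = 5: rhs = 18, matching y values: none (0 points).
  x = 6: rhs = 4, matching y values: 2, 17 (2 points).
  x = 7: rhs = 7, matching y values: 8, 11 (2 points).
  x = 8: rhs = 14, matching y values: none (0 points).
  x = 9: rhs = 12, matching y values: none (0 points).
  x = 10: rhs = 7, matching y values: 8, 11 (2 points).
  x = 11: rhs = 5, matching y values: 9, 10 (2 points).
  x = 12: rhs = 12, matching y values: none (0 points).
  x = 13: rhs = 15, matching y values: none (0 points).
  x = 14: rhs = 1, matching y values: 1, 18 (2 points).
  x = 15: rhs = 14, matching y values: none (0 points).
  x = 16: rhs = 3, matching y values: none (0 points).
  x = 17: rhs = 12, matching y values: none (0 points).
  x = 18: rhs = 9, matching y values: 3, 16 (2 points).
Total affine count: 19.
Full point count |E(F_19)| = 19 + 1 = 20.
Hasse bound: |20 − (19+1)| = |0| = 0 ≤ 2√19 ≈ 8.7178 ✓.


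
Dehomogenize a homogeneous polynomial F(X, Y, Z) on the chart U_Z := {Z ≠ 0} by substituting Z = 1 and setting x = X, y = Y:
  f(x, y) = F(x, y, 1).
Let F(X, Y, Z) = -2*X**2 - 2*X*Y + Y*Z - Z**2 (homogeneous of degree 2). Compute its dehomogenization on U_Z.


f(x, y) = -2*x**2 - 2*x*y + y - 1

On U_Z we set Z = 1. Each monomial c·X^i·Y^j·Z^k in F becomes c·x^i·y^j·1^k = c·x^i·y^j.
Substituting Z = 1: F(X, Y, 1) = -2*x**2 - 2*x*y + y - 1.
Note: deg(f) ≤ deg(F) = 2; strict inequality happens when F is divisible by Z (lost terms).


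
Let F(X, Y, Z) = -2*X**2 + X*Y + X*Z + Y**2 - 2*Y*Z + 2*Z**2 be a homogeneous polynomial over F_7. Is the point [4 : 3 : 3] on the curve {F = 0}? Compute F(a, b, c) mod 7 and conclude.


F(4,3,3) ≡ 1 (mod 7); P is NOT on the curve.

Evaluate F(4, 3, 3) term-by-term (mod 7).
  -2*X**2 ↦ -2·16·1·1 = -32
  X*Y ↦ 1·4·3·1 = 12
  X*Z ↦ 1·4·1·3 = 12
  Y**2 ↦ 1·1·9·1 = 9
  -2*Y*Z ↦ -2·1·3·3 = -18
  2*Z**2 ↦ 2·1·1·9 = 18
Sum: F(4, 3, 3) = (-32) + (12) + (12) + (9) + (-18) + (18) = 1.
Reducing mod 7: 1 ≡ 1 (mod 7).
Since F(a, b, c) ≡ 1 ≠ 0 (mod 7), P does NOT lie on the curve.


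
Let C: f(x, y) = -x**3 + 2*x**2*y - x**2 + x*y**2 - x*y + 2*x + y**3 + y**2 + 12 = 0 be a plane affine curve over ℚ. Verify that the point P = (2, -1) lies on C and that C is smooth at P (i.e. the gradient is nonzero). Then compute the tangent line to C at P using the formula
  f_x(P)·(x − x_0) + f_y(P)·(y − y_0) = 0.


Tangent line at P: -20*x + 3*y + 43 = 0.

Step 1: f(2, -1) = 0, so P lies on C.
Step 2: partial derivatives
  f_x(x, y) = -3*x**2 + 4*x*y - 2*x + y**2 - y + 2, f_y(x, y) = 2*x**2 + 2*x*y - x + 3*y**2 + 2*y.
  f_x(P) = -20, f_y(P) = 3 (gradient nonzero, so P is smooth).
Step 3: tangent line at P: -20·(x − 2) + 3·(y − -1) = 0.
Expanding: -20*x + 3*y + 43 = 0.


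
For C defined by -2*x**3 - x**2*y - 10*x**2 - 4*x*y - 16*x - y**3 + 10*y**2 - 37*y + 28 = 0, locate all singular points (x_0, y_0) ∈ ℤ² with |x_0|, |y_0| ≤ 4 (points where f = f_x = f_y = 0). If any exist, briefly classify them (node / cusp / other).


Singular points: {(-2, 3)}; classification: node.

Compute partial derivatives:
  f_x = -6*x**2 - 2*x*y - 20*x - 4*y - 16.
  f_y = -x**2 - 4*x - 3*y**2 + 20*y - 37.
Scan x_0 ∈ {−4, ..., 4}. For each x_0, f_y(x_0, y) is a polynomial in y; find its integer roots y ∈ {−4, ..., 4}, then test f_x and f at those candidates.
  x = -4: f_y(-4, y) = -3*y**2 + 20*y - 37; no integer root y with |y| ≤ 4.
  x = -3: f_y(-3, y) = -3*y**2 + 20*y - 34; no integer root y with |y| ≤ 4.
  x = -2: f_y(-2, y) = -3*y**2 + 20*y - 33; vanishes at y ∈ {3}. (-2, 3): f_x = 0, f = 0 — SINGULAR.
  x = -1: f_y(-1, y) = -3*y**2 + 20*y - 34; no integer root y with |y| ≤ 4.
  x = 0: f_y(0, y) = -3*y**2 + 20*y - 37; no integer root y with |y| ≤ 4.
  x = 1: f_y(1, y) = -3*y**2 + 20*y - 42; no integer root y with |y| ≤ 4.
  x = 2: f_y(2, y) = -3*y**2 + 20*y - 49; no integer root y with |y| ≤ 4.
  x = 3: f_y(3, y) = -3*y**2 + 20*y - 58; no integer root y with |y| ≤ 4.
  x = 4: f_y(4, y) = -3*y**2 + 20*y - 69; no integer root y with |y| ≤ 4.
Only singular point on the grid: (-2, 3).
Classify: substitute x = -2 + u, y = 3 + v and expand: f = -2*u**3 - u**2*v - u**2 - v**3 + v**2.
No constant or linear terms (consistent with a singular point). Quadratic part: -u**2 + v**2. Cubic part: -2*u**3 - u**2*v - v**3.
The quadratic part v**2 - u**2 = (v − u)(v + u) splits into two distinct linear factors, so there are two distinct tangent lines y − 3 = ±(x − -2) — this is a node (ordinary double point).
Classification: node.


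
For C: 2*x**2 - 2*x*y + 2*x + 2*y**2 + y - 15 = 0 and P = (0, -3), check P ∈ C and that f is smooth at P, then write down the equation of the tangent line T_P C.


Tangent line at P: 8*x - 11*y - 33 = 0.

Step 1: f(0, -3) = 0, so P lies on C.
Step 2: partial derivatives
  f_x(x, y) = 4*x - 2*y + 2, f_y(x, y) = -2*x + 4*y + 1.
  f_x(P) = 8, f_y(P) = -11 (gradient nonzero, so P is smooth).
Step 3: tangent line at P: 8·(x − 0) + -11·(y − -3) = 0.
Expanding: 8*x - 11*y - 33 = 0.


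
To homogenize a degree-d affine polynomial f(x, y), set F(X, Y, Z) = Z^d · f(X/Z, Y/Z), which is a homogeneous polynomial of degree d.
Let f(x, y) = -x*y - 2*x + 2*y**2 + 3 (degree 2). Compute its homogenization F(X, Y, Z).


F(X, Y, Z) = -X*Y - 2*X*Z + 2*Y**2 + 3*Z**2

deg(f) = 2.
Substitute x = X/Z, y = Y/Z into f, then multiply by Z^2.
  monomial -1·x^1·y^1 ↦ -1·X^1·Y^1·Z^0.
  monomial -2·x^1·y^0 ↦ -2·X^1·Y^0·Z^1.
  monomial 2·x^0·y^2 ↦ 2·X^0·Y^2·Z^0.
  monomial 3·x^0·y^0 ↦ 3·X^0·Y^0·Z^2.
Collecting: F(X, Y, Z) = -X*Y - 2*X*Z + 2*Y**2 + 3*Z**2.


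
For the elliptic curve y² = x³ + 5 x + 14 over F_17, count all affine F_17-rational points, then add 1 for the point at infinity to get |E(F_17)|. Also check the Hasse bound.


Affine points = {(2, 7), (2, 10), (4, 8), (4, 9), (7, 1), (7, 16), (12, 0), (13, 7), (13, 10), (15, 8), (15, 9), (16, 5), (16, 12)}; affine count = 13; |E(F_17)| = 14.

Discriminant check: Δ ∝ 4a³ + 27b² = 4·5³ + 27·14² = 4·125 + 27·196 ≡ 12 (mod 17). Nonzero ⇒ E is nonsingular.
For each x ∈ F_17, compute rhs = x³ + 5·x + 14 mod 17, then count y ∈ F_17 with y² ≡ rhs.
  x = 0: rhs = 14, matching y values: none (0 points).
  x = 1: rhs = 3, matching y values: none (0 points).
  x = 2: rhs = 15, matching y values: 7, 10 (2 points).
  x = 3: rhs = 5, matching y values: none (0 points).
  x = 4: rhs = 13, matching y values: 8, 9 (2 points).
  x = 5: rhs = 11, matching y values: none (0 points).
  x = 6: rhs = 5, matching y values: none (0 points).
  x = 7: rhs = 1, matching y values: 1, 16 (2 points).
  x = 8: rhs = 5, matching y values: none (0 points).
  x = 9: rhs = 6, matching y values: none (0 points).
  x = 10: rhs = 10, matching y values: none (0 points).
  x = 11: rhs = 6, matching y values: none (0 points).
  x = 12: rhs = 0, matching y values: 0 (1 points).
  x = 13: rhs = 15, matching y values: 7, 10 (2 points).
  x = 14: rhs = 6, matching y values: none (0 points).
  x = 15: rhs = 13, matching y values: 8, 9 (2 points).
  x = 16: rhs = 8, matching y values: 5, 12 (2 points).
Total affine count: 13.
Full point count |E(F_17)| = 13 + 1 = 14.
Hasse bound: |14 − (17+1)| = |-4| = 4 ≤ 2√17 ≈ 8.2462 ✓.


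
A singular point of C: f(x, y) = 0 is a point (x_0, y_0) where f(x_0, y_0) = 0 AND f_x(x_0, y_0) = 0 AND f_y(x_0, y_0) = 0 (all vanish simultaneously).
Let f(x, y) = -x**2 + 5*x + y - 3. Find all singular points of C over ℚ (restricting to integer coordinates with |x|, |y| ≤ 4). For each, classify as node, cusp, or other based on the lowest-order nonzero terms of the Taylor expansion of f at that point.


No singular points in the scanned grid; C is smooth there.

Compute partial derivatives:
  f_x = 5 - 2*x.
  f_y = 1.
f_y = 1 is a nonzero constant, so f_y never vanishes: no point (x, y) can satisfy f = f_x = f_y = 0. In particular no (x, y) ∈ {−4, ..., 4}² is singular; the curve is smooth.


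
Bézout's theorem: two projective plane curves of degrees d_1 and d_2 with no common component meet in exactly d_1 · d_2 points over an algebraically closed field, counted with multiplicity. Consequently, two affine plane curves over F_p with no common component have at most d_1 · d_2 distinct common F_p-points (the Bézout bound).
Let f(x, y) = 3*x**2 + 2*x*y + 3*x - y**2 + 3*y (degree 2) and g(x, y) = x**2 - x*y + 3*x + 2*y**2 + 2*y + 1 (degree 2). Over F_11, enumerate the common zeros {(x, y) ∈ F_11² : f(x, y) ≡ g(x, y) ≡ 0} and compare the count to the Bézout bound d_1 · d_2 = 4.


Common zeros: ∅; count = 0; Bézout bound = 4.

deg(f) = 2, deg(g) = 2, so Bézout bound = 4.
Scan x ∈ F_11. For each x, list the y ∈ F_11 with f(x, y) ≡ 0 and those with g(x, y) ≡ 0 (mod 11); the common zeros in that column are the intersection.
  x = 0: f ≡ 0 at y ∈ {0, 3}; g ≡ 0 at y ∈ ∅; common: ∅.
  x = 1: f ≡ 0 at y ∈ {6, 10}; g ≡ 0 at y ∈ {7, 9}; common: ∅.
  x = 2: f ≡ 0 at y ∈ {9}; g ≡ 0 at y ∈ {0}; common: ∅.
  x = 3: f ≡ 0 at y ∈ {1, 8}; g ≡ 0 at y ∈ {7, 10}; common: ∅.
  x = 4: f ≡ 0 at y ∈ {4, 7}; g ≡ 0 at y ∈ {2, 10}; common: ∅.
  x = 5: f ≡ 0 at y ∈ {6, 7}; g ≡ 0 at y ∈ {9}; common: ∅.
  x = 6: f ≡ 0 at y ∈ {5, 10}; g ≡ 0 at y ∈ {0, 2}; common: ∅.
  x = 7: f ≡ 0 at y ∈ {2, 4}; g ≡ 0 at y ∈ ∅; common: ∅.
  x = 8: f ≡ 0 at y ∈ {3, 5}; g ≡ 0 at y ∈ ∅; common: ∅.
  x = 9: f ≡ 0 at y ∈ {2, 8}; g ≡ 0 at y ∈ ∅; common: ∅.
  x = 10: f ≡ 0 at y ∈ {0, 1}; g ≡ 0 at y ∈ ∅; common: ∅.
Collecting: common zeros = ∅, so the count is 0.
Comparison with the Bézout bound: 0 ≤ 4 = deg(f)·deg(g), as expected for curves with no common component (the affine F_11-count falls short of the bound because intersections may lie at infinity, over extension fields, or carry multiplicity).


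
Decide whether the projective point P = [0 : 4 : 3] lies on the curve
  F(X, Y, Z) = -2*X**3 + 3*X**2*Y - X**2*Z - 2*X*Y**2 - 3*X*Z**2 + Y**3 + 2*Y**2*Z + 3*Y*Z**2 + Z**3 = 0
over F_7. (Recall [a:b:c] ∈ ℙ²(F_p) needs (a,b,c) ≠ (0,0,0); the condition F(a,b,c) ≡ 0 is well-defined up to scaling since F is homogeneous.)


F(0,4,3) ≡ 1 (mod 7); P is NOT on the curve.

Evaluate F(0, 4, 3) term-by-term (mod 7).
  -2*X**3 ↦ -2·0·1·1 = 0
  3*X**2*Y ↦ 3·0·4·1 = 0
  -X**2*Z ↦ -1·0·1·3 = 0
  -2*X*Y**2 ↦ -2·0·16·1 = 0
  -3*X*Z**2 ↦ -3·0·1·9 = 0
  Y**3 ↦ 1·1·64·1 = 64
  2*Y**2*Z ↦ 2·1·16·3 = 96
  3*Y*Z**2 ↦ 3·1·4·9 = 108
  Z**3 ↦ 1·1·1·27 = 27
Sum: F(0, 4, 3) = (0) + (0) + (0) + (0) + (0) + (64) + (96) + (108) + (27) = 295.
Reducing mod 7: 295 ≡ 1 (mod 7).
Since F(a, b, c) ≡ 1 ≠ 0 (mod 7), P does NOT lie on the curve.


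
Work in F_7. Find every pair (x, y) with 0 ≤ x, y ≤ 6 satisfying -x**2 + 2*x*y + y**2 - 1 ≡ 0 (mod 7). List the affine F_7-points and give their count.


Affine F_7-points: {(0, 1), (0, 6), (2, 1), (2, 2), (5, 5), (5, 6)}; count = 6.

For each of the 49 pairs (x, y) ∈ F_7², evaluate f(x, y) mod 7. Record the zeros.
  x = 0: [0↦6, 1↦0, 2↦3, 3↦1, 4↦1, 5↦3, 6↦0]  zeros at y ∈ {1, 6}
  x = 1: [0↦5, 1↦1, 2↦6, 3↦6, 4↦1, 5↦5, 6↦4]  zeros at y ∈ ∅
  x = 2: [0↦2, 1↦0, 2↦0, 3↦2, 4↦6, 5↦5, 6↦6]  zeros at y ∈ {1, 2}
  x = 3: [0↦4, 1↦4, 2↦6, 3↦3, 4↦2, 5↦3, 6↦6]  zeros at y ∈ ∅
  x = 4: [0↦4, 1↦6, 2↦3, 3↦2, 4↦3, 5↦6, 6↦4]  zeros at y ∈ ∅
  x = 5: [0↦2, 1↦6, 2↦5, 3↦6, 4↦2, 5↦0, 6↦0]  zeros at y ∈ {5, 6}
  x = 6: [0↦5, 1↦4, 2↦5, 3↦1, 4↦6, 5↦6, 6↦1]  zeros at y ∈ ∅
Collecting zeros: affine points = {(0, 1), (0, 6), (2, 1), (2, 2), (5, 5), (5, 6)}.
Total count |C(F_7)_aff| = 6.


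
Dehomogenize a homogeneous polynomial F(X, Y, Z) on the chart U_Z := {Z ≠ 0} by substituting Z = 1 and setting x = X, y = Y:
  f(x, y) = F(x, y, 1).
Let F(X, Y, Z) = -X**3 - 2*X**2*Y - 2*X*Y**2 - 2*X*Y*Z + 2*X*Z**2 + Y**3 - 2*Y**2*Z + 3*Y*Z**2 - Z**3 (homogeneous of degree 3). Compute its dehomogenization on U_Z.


f(x, y) = -x**3 - 2*x**2*y - 2*x*y**2 - 2*x*y + 2*x + y**3 - 2*y**2 + 3*y - 1

On U_Z we set Z = 1. Each monomial c·X^i·Y^j·Z^k in F becomes c·x^i·y^j·1^k = c·x^i·y^j.
Substituting Z = 1: F(X, Y, 1) = -x**3 - 2*x**2*y - 2*x*y**2 - 2*x*y + 2*x + y**3 - 2*y**2 + 3*y - 1.
Note: deg(f) ≤ deg(F) = 3; strict inequality happens when F is divisible by Z (lost terms).


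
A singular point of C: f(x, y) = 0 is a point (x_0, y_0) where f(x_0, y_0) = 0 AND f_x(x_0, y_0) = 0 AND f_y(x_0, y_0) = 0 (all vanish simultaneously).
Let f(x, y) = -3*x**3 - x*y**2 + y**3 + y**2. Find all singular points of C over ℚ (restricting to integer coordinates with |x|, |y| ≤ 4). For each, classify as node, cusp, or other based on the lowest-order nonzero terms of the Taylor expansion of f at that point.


Singular points: {(0, 0)}; classification: cusp.

Compute partial derivatives:
  f_x = -9*x**2 - y**2.
  f_y = -2*x*y + 3*y**2 + 2*y.
Scan x_0 ∈ {−4, ..., 4}. For each x_0, f_y(x_0, y) is a polynomial in y; find its integer roots y ∈ {−4, ..., 4}, then test f_x and f at those candidates.
  x = -4: f_y(-4, y) = 3*y**2 + 10*y; vanishes at y ∈ {0}. (-4, 0): f_x = -144 ≠ 0.
  x = -3: f_y(-3, y) = 3*y**2 + 8*y; vanishes at y ∈ {0}. (-3, 0): f_x = -81 ≠ 0.
  x = -2: f_y(-2, y) = 3*y**2 + 6*y; vanishes at y ∈ {-2, 0}. (-2, -2): f_x = -40 ≠ 0; (-2, 0): f_x = -36 ≠ 0.
  x = -1: f_y(-1, y) = 3*y**2 + 4*y; vanishes at y ∈ {0}. (-1, 0): f_x = -9 ≠ 0.
  x = 0: f_y(0, y) = 3*y**2 + 2*y; vanishes at y ∈ {0}. (0, 0): f_x = 0, f = 0 — SINGULAR.
  x = 1: f_y(1, y) = 3*y**2; vanishes at y ∈ {0}. (1, 0): f_x = -9 ≠ 0.
  x = 2: f_y(2, y) = 3*y**2 - 2*y; vanishes at y ∈ {0}. (2, 0): f_x = -36 ≠ 0.
  x = 3: f_y(3, y) = 3*y**2 - 4*y; vanishes at y ∈ {0}. (3, 0): f_x = -81 ≠ 0.
  x = 4: f_y(4, y) = 3*y**2 - 6*y; vanishes at y ∈ {0, 2}. (4, 0): f_x = -144 ≠ 0; (4, 2): f_x = -148 ≠ 0.
Only singular point on the grid: (0, 0).
Classify: substitute x = 0 + u, y = 0 + v and expand: f = -3*u**3 - u*v**2 + v**3 + v**2.
No constant or linear terms (consistent with a singular point). Quadratic part: v**2. Cubic part: -3*u**3 - u*v**2 + v**3.
The quadratic part v**2 is a perfect square, so there is a single (double) tangent line v = 0, i.e. y = 0. Restricting the cubic part to that line (v = 0) leaves -3*u**3 ≠ 0, so f is not divisible by v and the branch is v² ≈ 3*u**3 to lowest order — this is a cusp.
Classification: cusp.


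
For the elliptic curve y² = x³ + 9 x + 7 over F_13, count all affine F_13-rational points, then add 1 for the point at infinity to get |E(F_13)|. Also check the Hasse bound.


Affine points = {(1, 2), (1, 11), (3, 3), (3, 10), (4, 4), (4, 9), (6, 2), (6, 11), (7, 6), (7, 7), (12, 6), (12, 7)}; affine count = 12; |E(F_13)| = 13.

Discriminant check: Δ ∝ 4a³ + 27b² = 4·9³ + 27·7² = 4·729 + 27·49 ≡ 1 (mod 13). Nonzero ⇒ E is nonsingular.
For each x ∈ F_13, compute rhs = x³ + 9·x + 7 mod 13, then count y ∈ F_13 with y² ≡ rhs.
  x = 0: rhs = 7, matching y values: none (0 points).
  x = 1: rhs = 4, matching y values: 2, 11 (2 points).
  x = 2: rhs = 7, matching y values: none (0 points).
  x = 3: rhs = 9, matching y values: 3, 10 (2 points).
  x = 4: rhs = 3, matching y values: 4, 9 (2 points).
  x = 5: rhs = 8, matching y values: none (0 points).
  x = 6: rhs = 4, matching y values: 2, 11 (2 points).
  x = 7: rhs = 10, matching y values: 6, 7 (2 points).
  x = 8: rhs = 6, matching y values: none (0 points).
  x = 9: rhs = 11, matching y values: none (0 points).
  x = 10: rhs = 5, matching y values: none (0 points).
  x = 11: rhs = 7, matching y values: none (0 points).
  x = 12: rhs = 10, matching y values: 6, 7 (2 points).
Total affine count: 12.
Full point count |E(F_13)| = 12 + 1 = 13.
Hasse bound: |13 − (13+1)| = |-1| = 1 ≤ 2√13 ≈ 7.2111 ✓.


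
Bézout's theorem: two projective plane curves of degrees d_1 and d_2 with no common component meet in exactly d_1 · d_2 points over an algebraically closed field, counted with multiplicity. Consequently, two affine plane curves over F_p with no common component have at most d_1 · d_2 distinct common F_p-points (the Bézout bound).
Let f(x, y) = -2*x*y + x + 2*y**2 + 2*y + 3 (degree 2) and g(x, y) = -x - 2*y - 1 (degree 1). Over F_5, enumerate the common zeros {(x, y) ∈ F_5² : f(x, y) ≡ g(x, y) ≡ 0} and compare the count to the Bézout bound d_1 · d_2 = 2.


Common zeros: {(0, 2), (2, 1)}; count = 2; Bézout bound = 2.

deg(f) = 2, deg(g) = 1, so Bézout bound = 2.
Scan x ∈ F_5. For each x, list the y ∈ F_5 with f(x, y) ≡ 0 and those with g(x, y) ≡ 0 (mod 5); the common zeros in that column are the intersection.
  x = 0: f ≡ 0 at y ∈ {2}; g ≡ 0 at y ∈ {2}; common: {2}.
  x = 1: f ≡ 0 at y ∈ ∅; g ≡ 0 at y ∈ {4}; common: ∅.
  x = 2: f ≡ 0 at y ∈ {0, 1}; g ≡ 0 at y ∈ {1}; common: {1}.
  x = 3: f ≡ 0 at y ∈ ∅; g ≡ 0 at y ∈ {3}; common: ∅.
  x = 4: f ≡ 0 at y ∈ {4}; g ≡ 0 at y ∈ {0}; common: ∅.
Collecting: common zeros = {(0, 2), (2, 1)}, so the count is 2.
Comparison with the Bézout bound: 2 ≤ 2 = deg(f)·deg(g), as expected for curves with no common component (the bound is attained).


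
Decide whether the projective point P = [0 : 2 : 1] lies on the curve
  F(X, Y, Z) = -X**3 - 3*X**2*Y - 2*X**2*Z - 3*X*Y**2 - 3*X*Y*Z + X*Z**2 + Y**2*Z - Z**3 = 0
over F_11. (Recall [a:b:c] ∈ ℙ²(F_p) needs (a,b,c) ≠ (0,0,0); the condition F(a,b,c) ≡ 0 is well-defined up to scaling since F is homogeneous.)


F(0,2,1) ≡ 3 (mod 11); P is NOT on the curve.

Evaluate F(0, 2, 1) term-by-term (mod 11).
  -X**3 ↦ -1·0·1·1 = 0
  -3*X**2*Y ↦ -3·0·2·1 = 0
  -2*X**2*Z ↦ -2·0·1·1 = 0
  -3*X*Y**2 ↦ -3·0·4·1 = 0
  -3*X*Y*Z ↦ -3·0·2·1 = 0
  X*Z**2 ↦ 1·0·1·1 = 0
  Y**2*Z ↦ 1·1·4·1 = 4
  -Z**3 ↦ -1·1·1·1 = -1
Sum: F(0, 2, 1) = (0) + (0) + (0) + (0) + (0) + (0) + (4) + (-1) = 3.
Reducing mod 11: 3 ≡ 3 (mod 11).
Since F(a, b, c) ≡ 3 ≠ 0 (mod 11), P does NOT lie on the curve.


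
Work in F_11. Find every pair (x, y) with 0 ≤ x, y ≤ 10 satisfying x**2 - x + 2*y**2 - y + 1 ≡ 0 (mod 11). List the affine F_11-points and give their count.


Affine F_11-points: {(0, 8), (0, 9), (1, 8), (1, 9), (3, 3), (5, 1), (5, 5), (7, 1), (7, 5), (9, 3)}; count = 10.

For each of the 121 pairs (x, y) ∈ F_11², evaluate f(x, y) mod 11. Record the zeros.
  x = 0: [0↦1, 1↦2, 2↦7, 3↦5, 4↦7, 5↦2, 6↦1, 7↦4, 8↦0, 9↦0, 10↦4]  zeros at y ∈ {8, 9}
  x = 1: [0↦1, 1↦2, 2↦7, 3↦5, 4↦7, 5↦2, 6↦1, 7↦4, 8↦0, 9↦0, 10↦4]  zeros at y ∈ {8, 9}
  x = 2: [0↦3, 1↦4, 2↦9, 3↦7, 4↦9, 5↦4, 6↦3, 7↦6, 8↦2, 9↦2, 10↦6]  zeros at y ∈ ∅
  x = 3: [0↦7, 1↦8, 2↦2, 3↦0, 4↦2, 5↦8, 6↦7, 7↦10, 8↦6, 9↦6, 10↦10]  zeros at y ∈ {3}
  x = 4: [0↦2, 1↦3, 2↦8, 3↦6, 4↦8, 5↦3, 6↦2, 7↦5, 8↦1, 9↦1, 10↦5]  zeros at y ∈ ∅
  x = 5: [0↦10, 1↦0, 2↦5, 3↦3, 4↦5, 5↦0, 6↦10, 7↦2, 8↦9, 9↦9, 10↦2]  zeros at y ∈ {1, 5}
  x = 6: [0↦9, 1↦10, 2↦4, 3↦2, 4↦4, 5↦10, 6↦9, 7↦1, 8↦8, 9↦8, 10↦1]  zeros at y ∈ ∅
  x = 7: [0↦10, 1↦0, 2↦5, 3↦3, 4↦5, 5↦0, 6↦10, 7↦2, 8↦9, 9↦9, 10↦2]  zeros at y ∈ {1, 5}
  x = 8: [0↦2, 1↦3, 2↦8, 3↦6, 4↦8, 5↦3, 6↦2, 7↦5, 8↦1, 9↦1, 10↦5]  zeros at y ∈ ∅
  x = 9: [0↦7, 1↦8, 2↦2, 3↦0, 4↦2, 5↦8, 6↦7, 7↦10, 8↦6, 9↦6, 10↦10]  zeros at y ∈ {3}
  x = 10: [0↦3, 1↦4, 2↦9, 3↦7, 4↦9, 5↦4, 6↦3, 7↦6, 8↦2, 9↦2, 10↦6]  zeros at y ∈ ∅
Collecting zeros: affine points = {(0, 8), (0, 9), (1, 8), (1, 9), (3, 3), (5, 1), (5, 5), (7, 1), (7, 5), (9, 3)}.
Total count |C(F_11)_aff| = 10.
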